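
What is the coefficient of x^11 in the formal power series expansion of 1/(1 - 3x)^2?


The general identity 1/(1 - c x)^r = sum_{k>=0} c^k C(k + r - 1, r - 1) x^k follows by substituting y = c x into 1/(1 - y)^r = sum_{k>=0} C(k + r - 1, r - 1) y^k.
For c = 3, r = 2, k = 11:
3^11 * C(12, 1) = 177147 * 12 = 2125764.

2125764


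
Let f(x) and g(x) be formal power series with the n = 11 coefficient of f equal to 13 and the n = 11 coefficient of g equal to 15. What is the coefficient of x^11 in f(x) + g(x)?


Addition of formal power series is termwise.
The coefficient of x^11 in f + g = 13 + 15
= 28

28


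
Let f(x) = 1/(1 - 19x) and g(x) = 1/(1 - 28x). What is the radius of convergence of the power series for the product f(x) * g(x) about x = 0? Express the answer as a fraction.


The radius of 1/(1 - 19x) is 1/19 (nearest singularity at x = 1/19), and the radius of 1/(1 - 28x) is 1/28.
The product f(x)*g(x) = 1/((1 - 19x)(1 - 28x)) has singularities at both 1/19 and 1/28, so its radius of convergence is the distance to the nearest one:
min(1/19, 1/28) = 1/28.

1/28


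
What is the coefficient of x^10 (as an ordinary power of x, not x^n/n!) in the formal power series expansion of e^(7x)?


The exponential series is e^y = sum_{k>=0} y^k / k!. Substituting y = 7x gives
e^(7x) = sum_{k>=0} 7^k x^k / k!.
So the coefficient of x^n is a^n/n! with a = 7, n = 10:
7^10 / 10! = 282475249/3628800 = 40353607/518400

40353607/518400


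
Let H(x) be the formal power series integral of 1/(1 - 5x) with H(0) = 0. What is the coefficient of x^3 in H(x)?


1/(1 - 5x) = sum_{k>=0} 5^k x^k. Integrating termwise with H(0) = 0:
H(x) = sum_{k>=0} 5^k x^(k+1) / (k+1) = sum_{m>=1} 5^(m-1) x^m / m.
For m = 3: 5^2/3 = 25/3 = 25/3.

25/3


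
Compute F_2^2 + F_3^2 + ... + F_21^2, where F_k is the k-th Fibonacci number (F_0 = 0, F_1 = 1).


There is a standard identity sum_{k=0}^{N} F_k^2 = F_N * F_{N+1} (proved inductively from the telescoping relation F_k^2 = F_k F_{k+1} - F_{k-1} F_k). Then
sum_{k=2}^{21} F_k^2 = F_21 F_22 - F_1 F_2.
Computing: F_21 = 10946, F_22 = 17711, F_1 = 1, F_2 = 1.
Sum = 10946 * 17711 - 1 * 1 = 193864605.

193864605


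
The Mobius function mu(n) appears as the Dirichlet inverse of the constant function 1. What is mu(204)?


204 has a squared prime factor, so mu(204) = 0.
Factorization reveals a repeated prime.

0


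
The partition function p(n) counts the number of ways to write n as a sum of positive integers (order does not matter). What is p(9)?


Using the generating function prod_{k>=1} 1/(1-x^k), we compute p(9).
By dynamic programming over parts 1 through 9:
p(9) = 30

30


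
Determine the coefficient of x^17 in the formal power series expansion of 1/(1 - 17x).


The geometric series identity gives 1/(1 - c x) = sum_{k>=0} c^k x^k, so the coefficient of x^k is c^k.
Here c = 17 and k = 17.
Computing: 17^17 = 827240261886336764177

827240261886336764177


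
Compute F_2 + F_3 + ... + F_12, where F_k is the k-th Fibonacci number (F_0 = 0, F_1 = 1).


Use the identity sum_{k=0}^{N} F_k = F_{N+2} - 1 (which follows from F_{k+2} - F_{k+1} = F_k). Then
sum_{k=2}^{12} F_k = (F_{14} - 1) - (F_{3} - 1) = F_{14} - F_{3}.
Computing: F_{14} = 377, F_{3} = 2, so
Sum = 377 - 2 = 375.

375


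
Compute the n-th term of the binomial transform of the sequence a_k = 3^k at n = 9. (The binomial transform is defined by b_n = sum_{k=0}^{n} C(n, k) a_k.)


With a_k = 3^k, b_n = sum_{k=0}^{n} C(n, k) 3^k = (1 + 3)^n by the binomial theorem.
For n = 9: (1 + 3)^9 = 4^9 = 262144.

262144


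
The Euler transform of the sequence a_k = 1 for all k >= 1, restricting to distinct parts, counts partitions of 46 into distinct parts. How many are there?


Partitions of 46 into distinct parts can be computed via generating function.
Product (1+x)(1+x^2)(1+x^3)...
The coefficient of x^46 = 2304

2304


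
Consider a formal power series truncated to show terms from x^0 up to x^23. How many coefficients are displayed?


From x^0 to x^23 inclusive, the count is 23 - 0 + 1 = 24.

24


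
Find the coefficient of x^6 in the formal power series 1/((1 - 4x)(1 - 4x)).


By partial fractions or Cauchy convolution:
The coefficient equals sum_{k=0}^{6} 4^k * 4^(6-k).
= 28672

28672


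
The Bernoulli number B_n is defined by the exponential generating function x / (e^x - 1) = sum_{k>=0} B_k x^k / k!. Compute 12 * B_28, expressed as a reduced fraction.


Bernoulli numbers can also be computed recursively via B_0 = 1 and sum_{j=0}^{m} C(m+1, j) B_j = 0 for m >= 1. Odd-index Bernoulli numbers vanish for k >= 3.
Computing B_28 = -23749461029/870, so 12 * B_28 = 12 * -23749461029/870 = -47498922058/145.

-47498922058/145


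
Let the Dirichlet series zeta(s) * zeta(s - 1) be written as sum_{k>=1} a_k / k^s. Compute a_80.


Convolution gives a_k = sum_{d | k} d * 1 = sum_{d | k} d = sigma(k), the sum of positive divisors of k.
For k = 80, the divisors are 1, 2, 4, 5, 8, 10, 16, 20, 40, 80, so
sigma(80) = 1 + 2 + 4 + 5 + 8 + 10 + 16 + 20 + 40 + 80 = 186.

186


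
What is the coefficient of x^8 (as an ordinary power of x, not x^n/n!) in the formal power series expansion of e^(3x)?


The exponential series is e^y = sum_{k>=0} y^k / k!. Substituting y = 3x gives
e^(3x) = sum_{k>=0} 3^k x^k / k!.
So the coefficient of x^n is a^n/n! with a = 3, n = 8:
3^8 / 8! = 6561/40320 = 729/4480

729/4480


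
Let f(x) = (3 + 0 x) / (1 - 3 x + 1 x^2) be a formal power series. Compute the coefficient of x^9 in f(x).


Write f(x) = sum_{k>=0} a_k x^k. Multiplying both sides by 1 - 3 x + 1 x^2 gives
(1 - 3 x + 1 x^2) sum_{k>=0} a_k x^k = 3 + 0 x.
Matching coefficients:
 x^0: a_0 = 3
 x^1: a_1 - 3 a_0 = 0  =>  a_1 = 3*3 + 0 = 9
 x^k (k >= 2): a_k = 3 a_{k-1} - 1 a_{k-2}.
Iterating: a_2 = 24, a_3 = 63, a_4 = 165, a_5 = 432, a_6 = 1131, a_7 = 2961, a_8 = 7752, a_9 = 20295.
So the coefficient of x^9 is 20295.

20295


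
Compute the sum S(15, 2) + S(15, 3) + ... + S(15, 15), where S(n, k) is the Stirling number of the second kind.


By definition, S(n, k) counts partitions of an n-set into exactly k nonempty blocks.
Computing row n = 15 for k = 2..15:
S(15, k): 16383, 2375101, 42355950, 210766920, 420693273, 408741333, 216627840, 67128490, 12662650, 1479478, 106470, 4550, 105, 1
Sum = 1382958544.

1382958544


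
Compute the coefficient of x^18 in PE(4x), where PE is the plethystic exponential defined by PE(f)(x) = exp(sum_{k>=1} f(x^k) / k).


With f(x) = 4x, the exponent is sum_{k>=1} 4 x^k / k = 4 * (-ln(1 - x)). Exponentiating:
PE(4x) = exp(-4 ln(1 - x)) = 1/(1 - x)^4.
By the negative binomial expansion, [x^n] 1/(1 - x)^4 = C(n + 3, 3).
For n = 18: C(21, 3) = 1330.

1330


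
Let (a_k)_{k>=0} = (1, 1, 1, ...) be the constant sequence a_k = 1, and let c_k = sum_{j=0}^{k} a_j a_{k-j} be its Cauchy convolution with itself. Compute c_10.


Since a_j = 1 for all j >= 0, the convolution sum becomes
c_k = sum_{j=0}^{k} 1 * 1 = 1 * (k + 1).
Equivalently, the generating function of (a_k) is 1/(1 - x) and its square is 1/(1 - x)^2 = sum_{k>=0} 1(k + 1) x^k.
For k = 10: 1 * 11 = 11.

11


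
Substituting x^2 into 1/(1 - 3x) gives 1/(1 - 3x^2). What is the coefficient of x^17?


Since 1/(1 - 3x^2) only has even powers of x,
the coefficient of x^17 (odd) is 0.

0


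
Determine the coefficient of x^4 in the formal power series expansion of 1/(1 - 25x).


The geometric series identity gives 1/(1 - c x) = sum_{k>=0} c^k x^k, so the coefficient of x^k is c^k.
Here c = 25 and k = 4.
Computing: 25^4 = 390625

390625


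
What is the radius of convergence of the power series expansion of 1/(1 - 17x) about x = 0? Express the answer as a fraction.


Expanding 1/(1 - 17x) = sum_{k>=0} 17^k x^k, the series converges when |17x| < 1, i.e., |x| < 1/17.
So the radius of convergence is 1/17 = 1/17.

1/17


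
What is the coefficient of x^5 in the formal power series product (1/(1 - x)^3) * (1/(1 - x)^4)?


Combine the factors: (1/(1 - x)^3) * (1/(1 - x)^4) = 1/(1 - x)^7.
Then use 1/(1 - x)^r = sum_{k>=0} C(k + r - 1, r - 1) x^k with r = 7 and k = 5:
C(11, 6) = 462.

462


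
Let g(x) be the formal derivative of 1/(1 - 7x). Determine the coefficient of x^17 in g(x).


Differentiate termwise: d/dx sum_{k>=0} 7^k x^k = sum_{k>=1} k 7^k x^(k-1) = sum_{j>=0} (j+1) 7^(j+1) x^j.
Equivalently, d/dx [1/(1 - 7x)] = 7/(1 - 7x)^2.
For j = 17: 18 * 7^18 = 18 * 1628413597910449 = 29311444762388082.

29311444762388082


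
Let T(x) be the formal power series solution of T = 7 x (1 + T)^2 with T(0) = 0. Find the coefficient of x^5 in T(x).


Apply the Lagrange inversion formula: if T = 7 x * phi(T) with phi(t) = (1 + t)^2, then [x^n] T = 7^n * (1/n) [t^(n-1)] phi(t)^n = 7^n * (1/n) [t^(n-1)] (1 + t)^(2n) = 7^n * (1/n) C(2n, n-1).
Using the identity C(2n, n-1) = C(2n, n) * n / (n+1), the unscaled factor equals C(2n, n) / (n+1) = C_n, the n-th Catalan number.
For n = 5: C_5 = C(10, 5) / 6 = 252/6 = 42.
With the 7^5 = 16807 factor, the coefficient is 16807 * 42 = 705894.

705894


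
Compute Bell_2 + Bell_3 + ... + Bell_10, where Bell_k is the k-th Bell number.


Recall Bell_k counts set partitions of a k-set (with Bell_0 = 1 by convention).
Bell_2 through Bell_10: 2, 5, 15, 52, 203, 877, 4140, 21147, 115975
Sum = 2 + 5 + 15 + 52 + 203 + 877 + 4140 + 21147 + 115975 = 142416.

142416


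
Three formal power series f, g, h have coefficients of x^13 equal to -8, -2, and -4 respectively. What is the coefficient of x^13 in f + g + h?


Series addition is componentwise:
-8 + -2 + -4
= -14

-14


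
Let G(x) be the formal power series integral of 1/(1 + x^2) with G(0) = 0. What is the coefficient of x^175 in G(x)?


1/(1 + x^2) = sum_{j>=0} (-1)^j x^(2j). Integrating termwise with G(0) = 0:
G(x) = sum_{j>=0} (-1)^j x^(2j+1) / (2j+1) = arctan(x).
Only odd powers are nonzero. For x^175 write 175 = 2*87 + 1, giving
(-1)^87 / 175 = -1/175 = -1/175.

-1/175


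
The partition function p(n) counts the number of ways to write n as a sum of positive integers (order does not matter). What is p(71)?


Using the generating function prod_{k>=1} 1/(1-x^k), we compute p(71).
By dynamic programming over parts 1 through 71:
p(71) = 4697205

4697205


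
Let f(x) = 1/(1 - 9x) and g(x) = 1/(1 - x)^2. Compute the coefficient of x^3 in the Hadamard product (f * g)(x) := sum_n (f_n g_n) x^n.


f has coefficients f_k = 9^k. For g = 1/(1 - x)^2 the coefficient is g_k = C(k + 1, 1) = k + 1. The Hadamard coefficient is (f * g)_k = 9^k * (k + 1).
For k = 3: 9^3 * 4 = 729 * 4 = 2916.

2916


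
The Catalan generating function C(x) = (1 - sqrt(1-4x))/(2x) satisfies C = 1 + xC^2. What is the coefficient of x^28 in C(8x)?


Substituting x -> 8x scales the n-th coefficient by 8^n, so [x^28] C(8x) = 8^28 * C_28.
C_28 = C(2*28, 28)/(29) = 7648690600760440/29 = 263747951750360.
So 8^28 * 263747951750360 = 19342813113834066795298816 * 263747951750360 = 5101627339863738119353729513246435573760.

5101627339863738119353729513246435573760


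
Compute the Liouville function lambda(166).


The Liouville function is lambda(k) = (-1)^Omega(k), where Omega(k) counts the prime factors of k with multiplicity.
Factoring: 166 = 2 * 83, so Omega(166) = 2.
lambda(166) = (-1)^2 = 1.

1


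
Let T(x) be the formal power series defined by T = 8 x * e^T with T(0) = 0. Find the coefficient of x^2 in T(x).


Apply the Lagrange inversion formula: if T = 8 x * phi(T) with phi(t) = e^t, then
[x^n] T = 8^n * (1/n) [t^(n-1)] phi(t)^n = 8^n * (1/n) [t^(n-1)] e^(n t) = 8^n * (1/n) * n^(n-1) / (n-1)! = 8^n * n^(n-1) / n!.
When c = 1 this is the Cayley count of rooted labeled trees on n vertices, divided by n!.
For n = 2: 8^2 * 2^1 / 2! = 64 * 2/2 = 64.

64


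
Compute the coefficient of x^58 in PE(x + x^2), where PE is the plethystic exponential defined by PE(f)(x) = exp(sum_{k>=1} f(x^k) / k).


With f(x) = x + x^2, the exponent is sum_{k>=1} (x^k + x^(2k)) / k = -ln(1 - x) - ln(1 - x^2). Exponentiating:
PE(x + x^2) = 1 / ((1 - x)(1 - x^2)).
This is the generating function for partitions of n into parts of size 1 or 2. The number of 2's can be any j in 0..29, and the rest are 1's, so
[x^58] = floor(58/2) + 1 = 30.

30


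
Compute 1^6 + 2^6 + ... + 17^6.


This power sum has a closed form given by Faulhaber's formula
sum_{k=1}^{m} k^p = (1 / (p + 1)) * sum_{j=0}^{p} C(p + 1, j) B_j m^(p + 1 - j),
but for small m direct computation is fastest:
1 + 64 + 729 + 4096 + 15625 + 46656 + 117649 + 262144 + 531441 + 1000000 + 1771561 + 2985984 + 4826809 + 7529536 + 11390625 + 16777216 + 24137569 = 71397705.

71397705


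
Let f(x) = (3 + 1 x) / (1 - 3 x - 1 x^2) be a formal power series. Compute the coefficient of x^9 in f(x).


Write f(x) = sum_{k>=0} a_k x^k. Multiplying both sides by 1 - 3 x - 1 x^2 gives
(1 - 3 x - 1 x^2) sum_{k>=0} a_k x^k = 3 + 1 x.
Matching coefficients:
 x^0: a_0 = 3
 x^1: a_1 - 3 a_0 = 1  =>  a_1 = 3*3 + 1 = 10
 x^k (k >= 2): a_k = 3 a_{k-1} + 1 a_{k-2}.
Iterating: a_2 = 33, a_3 = 109, a_4 = 360, a_5 = 1189, a_6 = 3927, a_7 = 12970, a_8 = 42837, a_9 = 141481.
So the coefficient of x^9 is 141481.

141481


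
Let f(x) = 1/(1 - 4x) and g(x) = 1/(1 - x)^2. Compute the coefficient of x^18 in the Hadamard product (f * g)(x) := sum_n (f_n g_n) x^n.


f has coefficients f_k = 4^k. For g = 1/(1 - x)^2 the coefficient is g_k = C(k + 1, 1) = k + 1. The Hadamard coefficient is (f * g)_k = 4^k * (k + 1).
For k = 18: 4^18 * 19 = 68719476736 * 19 = 1305670057984.

1305670057984


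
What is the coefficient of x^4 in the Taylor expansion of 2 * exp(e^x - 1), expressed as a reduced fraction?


exp(e^x - 1) = sum_{k>=0} Bell_k x^k / k!, where Bell_k is the k-th Bell number.
So the coefficient of x^4 is 2 * Bell_4 / 4!.
Computing: Bell_4 = 15 and 4! = 24, giving
2 * 15/24 = 5/4.

5/4


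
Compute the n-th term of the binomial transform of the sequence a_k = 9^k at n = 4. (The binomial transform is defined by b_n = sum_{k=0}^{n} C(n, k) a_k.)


With a_k = 9^k, b_n = sum_{k=0}^{n} C(n, k) 9^k = (1 + 9)^n by the binomial theorem.
For n = 4: (1 + 9)^4 = 10^4 = 10000.

10000


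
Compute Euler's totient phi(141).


phi(n) counts integers in [1, n] coprime to n. Using the multiplicative formula phi(n) = n * prod_{p | n} (1 - 1/p):
141 = 3 * 47, so
phi(141) = 141 * (1 - 1/3) * (1 - 1/47) = 92.

92


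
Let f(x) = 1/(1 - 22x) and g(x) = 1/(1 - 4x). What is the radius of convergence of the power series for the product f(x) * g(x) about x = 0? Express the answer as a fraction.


The radius of 1/(1 - 22x) is 1/22 (nearest singularity at x = 1/22), and the radius of 1/(1 - 4x) is 1/4.
The product f(x)*g(x) = 1/((1 - 22x)(1 - 4x)) has singularities at both 1/22 and 1/4, so its radius of convergence is the distance to the nearest one:
min(1/22, 1/4) = 1/22.

1/22


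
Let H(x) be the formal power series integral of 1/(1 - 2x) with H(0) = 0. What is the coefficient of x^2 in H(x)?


1/(1 - 2x) = sum_{k>=0} 2^k x^k. Integrating termwise with H(0) = 0:
H(x) = sum_{k>=0} 2^k x^(k+1) / (k+1) = sum_{m>=1} 2^(m-1) x^m / m.
For m = 2: 2^1/2 = 2/2 = 1.

1


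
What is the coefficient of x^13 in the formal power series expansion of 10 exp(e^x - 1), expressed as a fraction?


exp(e^x - 1) is the exponential generating function for the Bell numbers Bell_k: exp(e^x - 1) = sum_{k>=0} Bell_k x^k / k!.
So the coefficient of x^13 in 10 exp(e^x - 1) is 10 Bell_13 / 13!.
Computing: Bell_13 = 27644437 and 13! = 6227020800, giving
10 * 27644437/6227020800 = 27644437/622702080.

27644437/622702080


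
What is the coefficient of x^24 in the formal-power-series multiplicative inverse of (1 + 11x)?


The inverse is 1/(1 + 11x). Apply the geometric identity 1/(1 - y) = sum_{k>=0} y^k with y = -11x:
1/(1 + 11x) = sum_{k>=0} (-11)^k x^k.
So the coefficient of x^24 is (-11)^24 = 9849732675807611094711841.

9849732675807611094711841


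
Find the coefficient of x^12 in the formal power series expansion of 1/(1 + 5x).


Write 1/(1 + c x) = 1/(1 - (-c) x) and apply the geometric-series identity
1/(1 - y) = sum_{k>=0} y^k to get 1/(1 + c x) = sum_{k>=0} (-c)^k x^k.
So the coefficient of x^k is (-c)^k = (-1)^k * c^k.
Here c = 5 and k = 12:
(-5)^12 = 1 * 244140625 = 244140625

244140625


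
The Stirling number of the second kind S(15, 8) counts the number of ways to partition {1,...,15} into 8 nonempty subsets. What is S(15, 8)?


Using the explicit formula S(n,k) = (1/k!) sum_{j=0}^{k} (-1)^(k-j) C(k,j) j^n:
S(15, 8) = 216627840
Equivalently, S(n,k) is n! times the coefficient of x^n in the EGF (e^x - 1)^k / k!.

216627840


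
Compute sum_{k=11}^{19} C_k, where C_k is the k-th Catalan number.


C_11 through C_19: 58786, 208012, 742900, 2674440, 9694845, 35357670, 129644790, 477638700, 1767263190
Sum = 58786 + 208012 + 742900 + 2674440 + 9694845 + 35357670 + 129644790 + 477638700 + 1767263190
= 2423283333

2423283333


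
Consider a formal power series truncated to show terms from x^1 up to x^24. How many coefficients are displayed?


From x^1 to x^24 inclusive, the count is 24 - 1 + 1 = 24.

24


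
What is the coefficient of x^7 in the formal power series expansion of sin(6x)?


The Maclaurin series is sin(t) = sum_{k>=0} (-1)^k t^(2k+1) / (2k+1)!, so substituting t = 6x, only odd powers of x are nonzero, with coefficient of x^(2k+1) equal to (-1)^k 6^(2k+1) / (2k+1)!.
Write 7 = 2*3 + 1, giving the coefficient (-1)^3 * 6^7 / 7! = -279936/5040 = -1944/35.

-1944/35


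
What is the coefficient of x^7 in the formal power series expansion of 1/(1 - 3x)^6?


The general identity 1/(1 - c x)^r = sum_{k>=0} c^k C(k + r - 1, r - 1) x^k follows by substituting y = c x into 1/(1 - y)^r = sum_{k>=0} C(k + r - 1, r - 1) y^k.
For c = 3, r = 6, k = 7:
3^7 * C(12, 5) = 2187 * 792 = 1732104.

1732104


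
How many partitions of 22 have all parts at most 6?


Using the generating function (1-x)^(-1)(1-x^2)^(-1)...(1-x^6)^(-1),
the coefficient of x^22 counts these restricted partitions.
Result = 391

391


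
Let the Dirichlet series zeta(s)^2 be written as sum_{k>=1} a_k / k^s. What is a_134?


The Dirichlet convolution of the constant function 1 with itself gives (1 * 1)(k) = sum_{d | k} 1 = d(k), the number of positive divisors of k.
Since zeta(s) = sum_{k>=1} 1/k^s, we have zeta(s)^2 = sum_{k>=1} d(k)/k^s, so a_k = d(k).
For k = 134: the divisors are 1, 2, 67, 134.
Count = 4.

4


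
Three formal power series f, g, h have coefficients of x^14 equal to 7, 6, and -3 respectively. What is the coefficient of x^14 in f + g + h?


Series addition is componentwise:
7 + 6 + -3
= 10

10


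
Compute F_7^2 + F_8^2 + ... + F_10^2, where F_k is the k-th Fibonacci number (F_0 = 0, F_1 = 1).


There is a standard identity sum_{k=0}^{N} F_k^2 = F_N * F_{N+1} (proved inductively from the telescoping relation F_k^2 = F_k F_{k+1} - F_{k-1} F_k). Then
sum_{k=7}^{10} F_k^2 = F_10 F_11 - F_6 F_7.
Computing: F_10 = 55, F_11 = 89, F_6 = 8, F_7 = 13.
Sum = 55 * 89 - 8 * 13 = 4791.

4791


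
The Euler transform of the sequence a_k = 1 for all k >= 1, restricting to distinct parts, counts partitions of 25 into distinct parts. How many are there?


Partitions of 25 into distinct parts can be computed via generating function.
Product (1+x)(1+x^2)(1+x^3)...
The coefficient of x^25 = 142

142


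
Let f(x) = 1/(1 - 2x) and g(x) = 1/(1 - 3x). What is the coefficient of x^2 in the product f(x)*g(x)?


The coefficient of x^n in f*g is the Cauchy product: sum_{k=0}^{n} a^k * b^(n-k).
With a=2, b=3, n=2:
sum_{k=0}^{2} 2^k * 3^(2-k)
= 19

19


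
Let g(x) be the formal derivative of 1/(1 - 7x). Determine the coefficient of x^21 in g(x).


Differentiate termwise: d/dx sum_{k>=0} 7^k x^k = sum_{k>=1} k 7^k x^(k-1) = sum_{j>=0} (j+1) 7^(j+1) x^j.
Equivalently, d/dx [1/(1 - 7x)] = 7/(1 - 7x)^2.
For j = 21: 22 * 7^22 = 22 * 3909821048582988049 = 86016063068825737078.

86016063068825737078


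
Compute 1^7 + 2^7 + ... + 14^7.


This power sum has a closed form given by Faulhaber's formula
sum_{k=1}^{m} k^p = (1 / (p + 1)) * sum_{j=0}^{p} C(p + 1, j) B_j m^(p + 1 - j),
but for small m direct computation is fastest:
1 + 128 + 2187 + 16384 + 78125 + 279936 + 823543 + 2097152 + 4782969 + 10000000 + 19487171 + 35831808 + 62748517 + 105413504 = 241561425.

241561425


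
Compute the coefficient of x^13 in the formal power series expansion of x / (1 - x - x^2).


Let f(x) = sum_{k>=0} a_k x^k. Multiplying f(x) * (1 - x - x^2) = x and matching coefficients gives a_0 = 0, a_1 = 1, and a_k = a_{k-1} + a_{k-2} for k >= 2. These are the Fibonacci numbers F_k.
Iterating from F_0 = 0, F_1 = 1:
F_0=0, F_1=1, F_2=1, F_3=2, F_4=3, F_5=5, F_6=8, F_7=13, F_8=21, F_9=34, ...
F_13 = 233.

233


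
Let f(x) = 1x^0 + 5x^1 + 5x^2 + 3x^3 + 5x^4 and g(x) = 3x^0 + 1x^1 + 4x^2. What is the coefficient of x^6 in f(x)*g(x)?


Cauchy product at x^6:
5*4
= 20

20


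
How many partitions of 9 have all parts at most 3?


Using the generating function (1-x)^(-1)(1-x^2)^(-1)(1-x^3)^(-1),
the coefficient of x^9 counts these restricted partitions.
Result = 12

12


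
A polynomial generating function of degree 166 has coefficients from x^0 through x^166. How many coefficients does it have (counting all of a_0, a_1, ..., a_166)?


A polynomial of degree 166 takes the form a_0 + a_1 x + ... + a_166 x^166.
The number of coefficients is 166 + 1 = 167.

167


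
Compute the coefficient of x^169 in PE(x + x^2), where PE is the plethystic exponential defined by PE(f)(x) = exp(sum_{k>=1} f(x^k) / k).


With f(x) = x + x^2, the exponent is sum_{k>=1} (x^k + x^(2k)) / k = -ln(1 - x) - ln(1 - x^2). Exponentiating:
PE(x + x^2) = 1 / ((1 - x)(1 - x^2)).
This is the generating function for partitions of n into parts of size 1 or 2. The number of 2's can be any j in 0..84, and the rest are 1's, so
[x^169] = floor(169/2) + 1 = 85.

85


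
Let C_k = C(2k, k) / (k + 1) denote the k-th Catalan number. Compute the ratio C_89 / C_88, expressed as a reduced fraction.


Using C_k = (2k)! / (k! (k+1)!), the ratio C_{k+1}/C_k simplifies to
C_{k+1}/C_k = [(2k+2)! / ((k+1)! (k+2)!)] * [k! (k+1)! / (2k)!]
 = (2k+2)(2k+1) / ((k+1)(k+2)) = 2(2k+1) / (k+2).
For k = 88: 2(2*88 + 1) / (88 + 2) = 354/90 = 59/15.

59/15


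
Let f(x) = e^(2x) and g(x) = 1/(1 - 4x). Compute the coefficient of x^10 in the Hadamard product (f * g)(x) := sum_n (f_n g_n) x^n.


Expanding: f_k = 2^k/k! (from e^(2x)) and g_k = 4^k (from 1/(1 - 4x)). So the Hadamard coefficient (f * g)_k = 2^k 4^k / k! = (8)^k / k!.
For k = 10: 8^10/10! = 1073741824/3628800 = 4194304/14175.

4194304/14175


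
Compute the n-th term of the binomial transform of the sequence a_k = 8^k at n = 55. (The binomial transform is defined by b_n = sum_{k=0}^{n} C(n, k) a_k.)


With a_k = 8^k, b_n = sum_{k=0}^{n} C(n, k) 8^k = (1 + 8)^n by the binomial theorem.
For n = 55: (1 + 8)^55 = 9^55 = 30432527221704537086371993251530170531786747066637049.

30432527221704537086371993251530170531786747066637049


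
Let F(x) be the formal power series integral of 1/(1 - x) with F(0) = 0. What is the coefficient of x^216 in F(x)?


1/(1 - x) = sum_{k>=0} x^k. Integrating termwise and using F(0) = 0 gives
F(x) = sum_{k>=0} x^(k+1) / (k+1) = sum_{m>=1} x^m / m = -ln(1 - x).
So the coefficient of x^216 is 1/216 = 1/216.

1/216


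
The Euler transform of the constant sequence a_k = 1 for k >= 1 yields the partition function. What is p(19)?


The Euler transform converts the sequence a_k = 1 into the number of integer partitions.
Using the recurrence or dynamic programming:
p(19) = 490

490


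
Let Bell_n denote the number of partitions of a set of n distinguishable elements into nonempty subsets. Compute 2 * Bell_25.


Bell_25 can be computed from the Bell triangle or from Dobinski's identity Bell_n = (1/e) * sum_{k>=0} k^n / k!.
Computing Bell_25 = 4638590332229999353.
Then 2 * 4638590332229999353 = 9277180664459998706.

9277180664459998706


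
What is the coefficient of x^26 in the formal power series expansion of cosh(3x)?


The Maclaurin series is cosh(t) = sum_{m>=0} t^(2m) / (2m)!, so substituting t = 3x, only even powers of x are nonzero, with coefficient of x^(2m) equal to 3^(2m) / (2m)!.
For x^26 the coefficient is 3^26/26! = 2541865828329/403291461126605635584000000 = 43046721/6829776306569216000000.

43046721/6829776306569216000000


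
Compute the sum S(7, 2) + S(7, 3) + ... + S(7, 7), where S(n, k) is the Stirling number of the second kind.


By definition, S(n, k) counts partitions of an n-set into exactly k nonempty blocks.
Computing row n = 7 for k = 2..7:
S(7, k): 63, 301, 350, 140, 21, 1
Sum = 876.

876


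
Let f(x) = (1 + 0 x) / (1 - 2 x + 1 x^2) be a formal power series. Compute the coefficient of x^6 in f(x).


Write f(x) = sum_{k>=0} a_k x^k. Multiplying both sides by 1 - 2 x + 1 x^2 gives
(1 - 2 x + 1 x^2) sum_{k>=0} a_k x^k = 1 + 0 x.
Matching coefficients:
 x^0: a_0 = 1
 x^1: a_1 - 2 a_0 = 0  =>  a_1 = 2*1 + 0 = 2
 x^k (k >= 2): a_k = 2 a_{k-1} - 1 a_{k-2}.
Iterating: a_2 = 3, a_3 = 4, a_4 = 5, a_5 = 6, a_6 = 7.
So the coefficient of x^6 is 7.

7


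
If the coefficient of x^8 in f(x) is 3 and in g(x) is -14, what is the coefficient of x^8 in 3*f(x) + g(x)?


Scalar multiplication scales coefficients: 3 * 3 = 9.
Then add the g coefficient: 9 + -14
= -5

-5


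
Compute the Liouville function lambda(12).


The Liouville function is lambda(k) = (-1)^Omega(k), where Omega(k) counts the prime factors of k with multiplicity.
Factoring: 12 = 2 * 2 * 3, so Omega(12) = 3.
lambda(12) = (-1)^3 = -1.

-1


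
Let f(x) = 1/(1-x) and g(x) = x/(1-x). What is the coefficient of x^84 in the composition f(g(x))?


First simplify the composition: f(g(x)) = 1/(1 - x/(1-x)) = (1-x)/((1-x) - x) = (1-x)/(1-2x).
Now extract the coefficient. Write (1-x)/(1-2x) = 1/(1-2x) - x/(1-2x).
The coefficient of x^n in 1/(1-2x) is 2^n, and in x/(1-2x) is 2^(n-1) (for n >= 1).
So the coefficient of x^84 is 2^84 - 2^83 = 19342813113834066795298816 - 9671406556917033397649408 = 9671406556917033397649408.

9671406556917033397649408


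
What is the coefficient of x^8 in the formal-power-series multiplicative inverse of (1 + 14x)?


The inverse is 1/(1 + 14x). Apply the geometric identity 1/(1 - y) = sum_{k>=0} y^k with y = -14x:
1/(1 + 14x) = sum_{k>=0} (-14)^k x^k.
So the coefficient of x^8 is (-14)^8 = 1475789056.

1475789056


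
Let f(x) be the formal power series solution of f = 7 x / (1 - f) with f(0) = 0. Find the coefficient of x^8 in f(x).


Apply Lagrange inversion: f = 7 x * phi(f) with phi(t) = 1/(1 - t), so
[x^n] f = 7^n * (1/n) [t^(n-1)] phi(t)^n = 7^n * (1/n) [t^(n-1)] (1 - t)^(-n) = 7^n * (1/n) C(2n - 2, n - 1) = 7^n * C_{n-1}.
For n = 8: C_7 = C(14, 7) / 8 = 3432/8 = 429.
With the 7^8 = 5764801 factor, the coefficient is 5764801 * 429 = 2473099629.

2473099629


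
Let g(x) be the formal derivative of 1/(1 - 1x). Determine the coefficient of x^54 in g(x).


Differentiate termwise: d/dx sum_{k>=0} 1^k x^k = sum_{k>=1} k 1^k x^(k-1) = sum_{j>=0} (j+1) 1^(j+1) x^j.
Equivalently, d/dx [1/(1 - 1x)] = 1/(1 - 1x)^2.
For j = 54: 55 * 1^55 = 55 * 1 = 55.

55


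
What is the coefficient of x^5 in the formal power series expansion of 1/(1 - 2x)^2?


The general identity 1/(1 - c x)^r = sum_{k>=0} c^k C(k + r - 1, r - 1) x^k follows by substituting y = c x into 1/(1 - y)^r = sum_{k>=0} C(k + r - 1, r - 1) y^k.
For c = 2, r = 2, k = 5:
2^5 * C(6, 1) = 32 * 6 = 192.

192


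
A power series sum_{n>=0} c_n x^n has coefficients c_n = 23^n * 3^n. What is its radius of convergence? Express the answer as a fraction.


By the root test (Cauchy-Hadamard), the radius is R = 1 / limsup_n |c_n|^(1/n).
Here |c_n|^(1/n) = (23^n * 3^n)^(1/n) = 23 * 3 = 69 for all n.
So R = 1/69 = 1/69.

1/69


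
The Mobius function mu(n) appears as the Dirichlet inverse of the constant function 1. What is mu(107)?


107 = 107 (all distinct primes).
mu(107) = (-1)^1 = -1

-1


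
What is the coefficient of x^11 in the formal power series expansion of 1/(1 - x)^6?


The negative binomial / multiset identity is
1/(1 - x)^r = sum_{k>=0} C(k + r - 1, r - 1) x^k.
Here r = 6 and k = 11, so the coefficient is
C(11 + 5, 5) = C(16, 5)
= 4368

4368


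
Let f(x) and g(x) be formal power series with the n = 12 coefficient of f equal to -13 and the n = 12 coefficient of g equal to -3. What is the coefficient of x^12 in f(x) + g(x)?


Addition of formal power series is termwise.
The coefficient of x^12 in f + g = -13 + -3
= -16

-16


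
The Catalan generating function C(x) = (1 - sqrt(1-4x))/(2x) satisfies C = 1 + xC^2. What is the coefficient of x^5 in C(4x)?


Substituting x -> 4x scales the n-th coefficient by 4^n, so [x^5] C(4x) = 4^5 * C_5.
C_5 = C(2*5, 5)/(6) = 252/6 = 42.
So 4^5 * 42 = 1024 * 42 = 43008.

43008


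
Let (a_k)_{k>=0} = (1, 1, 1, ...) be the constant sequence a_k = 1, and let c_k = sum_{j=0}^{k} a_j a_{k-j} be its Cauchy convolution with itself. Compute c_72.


Since a_j = 1 for all j >= 0, the convolution sum becomes
c_k = sum_{j=0}^{k} 1 * 1 = 1 * (k + 1).
Equivalently, the generating function of (a_k) is 1/(1 - x) and its square is 1/(1 - x)^2 = sum_{k>=0} 1(k + 1) x^k.
For k = 72: 1 * 73 = 73.

73


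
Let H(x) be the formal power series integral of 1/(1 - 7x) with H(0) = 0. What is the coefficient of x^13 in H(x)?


1/(1 - 7x) = sum_{k>=0} 7^k x^k. Integrating termwise with H(0) = 0:
H(x) = sum_{k>=0} 7^k x^(k+1) / (k+1) = sum_{m>=1} 7^(m-1) x^m / m.
For m = 13: 7^12/13 = 13841287201/13 = 13841287201/13.

13841287201/13


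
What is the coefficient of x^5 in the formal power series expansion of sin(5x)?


The Maclaurin series is sin(t) = sum_{k>=0} (-1)^k t^(2k+1) / (2k+1)!, so substituting t = 5x, only odd powers of x are nonzero, with coefficient of x^(2k+1) equal to (-1)^k 5^(2k+1) / (2k+1)!.
Write 5 = 2*2 + 1, giving the coefficient (-1)^2 * 5^5 / 5! = 3125/120 = 625/24.

625/24


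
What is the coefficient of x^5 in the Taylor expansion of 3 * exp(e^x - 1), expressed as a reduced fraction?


exp(e^x - 1) = sum_{k>=0} Bell_k x^k / k!, where Bell_k is the k-th Bell number.
So the coefficient of x^5 is 3 * Bell_5 / 5!.
Computing: Bell_5 = 52 and 5! = 120, giving
3 * 52/120 = 13/10.

13/10


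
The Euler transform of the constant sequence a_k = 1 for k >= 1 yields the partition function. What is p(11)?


The Euler transform converts the sequence a_k = 1 into the number of integer partitions.
Using the recurrence or dynamic programming:
p(11) = 56

56


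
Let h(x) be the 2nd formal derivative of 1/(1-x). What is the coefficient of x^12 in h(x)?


Differentiating 2 times: d^2/dx^2 [1/(1-x)] = 2!/(1-x)^3.
The expansion 1/(1-x)^3 = sum_{k>=0} C(k+2, 2) x^k, so the coefficient of x^n in 2!/(1-x)^3 is 2! * C(n+2, 2).
For n = 12: 2 * C(14, 2) = 2 * 91 = 182

182


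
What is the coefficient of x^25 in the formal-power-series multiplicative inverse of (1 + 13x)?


The inverse is 1/(1 + 13x). Apply the geometric identity 1/(1 - y) = sum_{k>=0} y^k with y = -13x:
1/(1 + 13x) = sum_{k>=0} (-13)^k x^k.
So the coefficient of x^25 is (-13)^25 = -7056410014866816666030739693.

-7056410014866816666030739693


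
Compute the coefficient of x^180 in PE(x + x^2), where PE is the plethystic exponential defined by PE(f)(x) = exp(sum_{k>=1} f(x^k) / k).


With f(x) = x + x^2, the exponent is sum_{k>=1} (x^k + x^(2k)) / k = -ln(1 - x) - ln(1 - x^2). Exponentiating:
PE(x + x^2) = 1 / ((1 - x)(1 - x^2)).
This is the generating function for partitions of n into parts of size 1 or 2. The number of 2's can be any j in 0..90, and the rest are 1's, so
[x^180] = floor(180/2) + 1 = 91.

91


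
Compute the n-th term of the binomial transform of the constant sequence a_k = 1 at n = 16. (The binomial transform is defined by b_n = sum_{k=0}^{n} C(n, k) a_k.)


With a_k = 1 for all k, b_n = sum_{k=0}^{n} C(n, k) = 2^n by the binomial theorem.
For n = 16: 2^16 = 65536.

65536


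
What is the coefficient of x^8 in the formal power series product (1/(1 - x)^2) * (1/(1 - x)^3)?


Combine the factors: (1/(1 - x)^2) * (1/(1 - x)^3) = 1/(1 - x)^5.
Then use 1/(1 - x)^r = sum_{k>=0} C(k + r - 1, r - 1) x^k with r = 5 and k = 8:
C(12, 4) = 495.

495


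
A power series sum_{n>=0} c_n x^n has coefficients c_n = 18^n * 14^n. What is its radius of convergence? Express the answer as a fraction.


By the root test (Cauchy-Hadamard), the radius is R = 1 / limsup_n |c_n|^(1/n).
Here |c_n|^(1/n) = (18^n * 14^n)^(1/n) = 18 * 14 = 252 for all n.
So R = 1/252 = 1/252.

1/252


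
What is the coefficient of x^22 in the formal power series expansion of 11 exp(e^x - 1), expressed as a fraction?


exp(e^x - 1) is the exponential generating function for the Bell numbers Bell_k: exp(e^x - 1) = sum_{k>=0} Bell_k x^k / k!.
So the coefficient of x^22 in 11 exp(e^x - 1) is 11 Bell_22 / 22!.
Computing: Bell_22 = 4506715738447323 and 22! = 1124000727777607680000, giving
11 * 4506715738447323/1124000727777607680000 = 88366975263673/2003566359674880000.

88366975263673/2003566359674880000


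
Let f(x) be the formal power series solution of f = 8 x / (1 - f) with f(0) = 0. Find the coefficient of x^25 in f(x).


Apply Lagrange inversion: f = 8 x * phi(f) with phi(t) = 1/(1 - t), so
[x^n] f = 8^n * (1/n) [t^(n-1)] phi(t)^n = 8^n * (1/n) [t^(n-1)] (1 - t)^(-n) = 8^n * (1/n) C(2n - 2, n - 1) = 8^n * C_{n-1}.
For n = 25: C_24 = C(48, 24) / 25 = 32247603683100/25 = 1289904147324.
With the 8^25 = 37778931862957161709568 factor, the coefficient is 37778931862957161709568 * 1289904147324 = 48731200891499252496119493172396032.

48731200891499252496119493172396032


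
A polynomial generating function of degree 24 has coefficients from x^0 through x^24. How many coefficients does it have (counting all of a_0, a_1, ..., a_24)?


A polynomial of degree 24 takes the form a_0 + a_1 x + ... + a_24 x^24.
The number of coefficients is 24 + 1 = 25.

25


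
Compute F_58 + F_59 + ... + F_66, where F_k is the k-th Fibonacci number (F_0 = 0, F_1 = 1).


Use the identity sum_{k=0}^{N} F_k = F_{N+2} - 1 (which follows from F_{k+2} - F_{k+1} = F_k). Then
sum_{k=58}^{66} F_k = (F_{68} - 1) - (F_{59} - 1) = F_{68} - F_{59}.
Computing: F_{68} = 72723460248141, F_{59} = 956722026041, so
Sum = 72723460248141 - 956722026041 = 71766738222100.

71766738222100


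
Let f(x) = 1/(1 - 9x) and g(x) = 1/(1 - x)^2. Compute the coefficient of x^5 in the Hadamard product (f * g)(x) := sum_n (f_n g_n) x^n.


f has coefficients f_k = 9^k. For g = 1/(1 - x)^2 the coefficient is g_k = C(k + 1, 1) = k + 1. The Hadamard coefficient is (f * g)_k = 9^k * (k + 1).
For k = 5: 9^5 * 6 = 59049 * 6 = 354294.

354294


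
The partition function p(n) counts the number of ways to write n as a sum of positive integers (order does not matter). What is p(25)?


Using the generating function prod_{k>=1} 1/(1-x^k), we compute p(25).
By dynamic programming over parts 1 through 25:
p(25) = 1958

1958


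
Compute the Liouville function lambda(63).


The Liouville function is lambda(k) = (-1)^Omega(k), where Omega(k) counts the prime factors of k with multiplicity.
Factoring: 63 = 3 * 3 * 7, so Omega(63) = 3.
lambda(63) = (-1)^3 = -1.

-1


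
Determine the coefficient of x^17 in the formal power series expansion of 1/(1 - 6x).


The geometric series identity gives 1/(1 - c x) = sum_{k>=0} c^k x^k, so the coefficient of x^k is c^k.
Here c = 6 and k = 17.
Computing: 6^17 = 16926659444736

16926659444736


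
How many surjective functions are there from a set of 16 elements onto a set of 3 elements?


By inclusion-exclusion on which target elements are missed, the number of surjections from an n-set onto a k-set is
surj(n, k) = sum_{j=0}^{k} (-1)^j C(k, j) (k - j)^n.
Equivalently surj(n, k) = k! * S(n, k), where S(n, k) is the Stirling number of the second kind.
For n = 16, k = 3:
S(16, 3) = 7141686, so
surj = 3! * 7141686 = 6 * 7141686 = 42850116.

42850116


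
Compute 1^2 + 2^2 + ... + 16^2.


This power sum has a closed form given by Faulhaber's formula
sum_{k=1}^{m} k^p = (1 / (p + 1)) * sum_{j=0}^{p} C(p + 1, j) B_j m^(p + 1 - j),
but for small m direct computation is fastest:
1 + 4 + 9 + 16 + 25 + 36 + 49 + 64 + 81 + 100 + 121 + 144 + 169 + 196 + 225 + 256 = 1496.

1496


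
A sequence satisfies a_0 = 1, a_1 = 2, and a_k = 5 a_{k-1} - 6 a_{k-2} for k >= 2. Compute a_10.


The characteristic equation is t^2 - 5 t + 6 = 0, with roots r_1 = 3 and r_2 = 2 (so c_1 = r_1 + r_2, c_2 = -r_1 r_2 as required).
One can use the closed form a_n = A r_1^n + B r_2^n, but direct iteration is more reliable:
a_0 = 1, a_1 = 2, a_2 = 4, a_3 = 8, a_4 = 16, a_5 = 32, a_6 = 64, a_7 = 128, a_8 = 256, a_9 = 512, a_10 = 1024.
So a_10 = 1024.

1024


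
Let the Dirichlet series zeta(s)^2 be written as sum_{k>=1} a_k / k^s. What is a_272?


The Dirichlet convolution of the constant function 1 with itself gives (1 * 1)(k) = sum_{d | k} 1 = d(k), the number of positive divisors of k.
Since zeta(s) = sum_{k>=1} 1/k^s, we have zeta(s)^2 = sum_{k>=1} d(k)/k^s, so a_k = d(k).
For k = 272: the divisors are 1, 2, 4, 8, 16, 17, 34, 68, 136, 272.
Count = 10.

10


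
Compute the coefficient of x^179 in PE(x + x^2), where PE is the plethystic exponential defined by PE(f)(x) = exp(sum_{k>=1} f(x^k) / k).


With f(x) = x + x^2, the exponent is sum_{k>=1} (x^k + x^(2k)) / k = -ln(1 - x) - ln(1 - x^2). Exponentiating:
PE(x + x^2) = 1 / ((1 - x)(1 - x^2)).
This is the generating function for partitions of n into parts of size 1 or 2. The number of 2's can be any j in 0..89, and the rest are 1's, so
[x^179] = floor(179/2) + 1 = 90.

90


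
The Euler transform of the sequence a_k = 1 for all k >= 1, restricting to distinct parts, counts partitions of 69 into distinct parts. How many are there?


Partitions of 69 into distinct parts can be computed via generating function.
Product (1+x)(1+x^2)(1+x^3)...
The coefficient of x^69 = 27130

27130


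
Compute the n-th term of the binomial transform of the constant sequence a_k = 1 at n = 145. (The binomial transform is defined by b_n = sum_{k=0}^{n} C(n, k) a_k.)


With a_k = 1 for all k, b_n = sum_{k=0}^{n} C(n, k) = 2^n by the binomial theorem.
For n = 145: 2^145 = 44601490397061246283071436545296723011960832.

44601490397061246283071436545296723011960832


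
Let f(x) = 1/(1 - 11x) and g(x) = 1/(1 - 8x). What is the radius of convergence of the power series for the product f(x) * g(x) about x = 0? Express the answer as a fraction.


The radius of 1/(1 - 11x) is 1/11 (nearest singularity at x = 1/11), and the radius of 1/(1 - 8x) is 1/8.
The product f(x)*g(x) = 1/((1 - 11x)(1 - 8x)) has singularities at both 1/11 and 1/8, so its radius of convergence is the distance to the nearest one:
min(1/11, 1/8) = 1/11.

1/11


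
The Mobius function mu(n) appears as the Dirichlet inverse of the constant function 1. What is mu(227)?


227 = 227 (all distinct primes).
mu(227) = (-1)^1 = -1

-1


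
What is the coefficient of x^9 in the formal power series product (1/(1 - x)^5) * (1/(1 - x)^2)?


Combine the factors: (1/(1 - x)^5) * (1/(1 - x)^2) = 1/(1 - x)^7.
Then use 1/(1 - x)^r = sum_{k>=0} C(k + r - 1, r - 1) x^k with r = 7 and k = 9:
C(15, 6) = 5005.

5005


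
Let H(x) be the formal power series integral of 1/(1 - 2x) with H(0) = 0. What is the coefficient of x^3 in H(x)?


1/(1 - 2x) = sum_{k>=0} 2^k x^k. Integrating termwise with H(0) = 0:
H(x) = sum_{k>=0} 2^k x^(k+1) / (k+1) = sum_{m>=1} 2^(m-1) x^m / m.
For m = 3: 2^2/3 = 4/3 = 4/3.

4/3


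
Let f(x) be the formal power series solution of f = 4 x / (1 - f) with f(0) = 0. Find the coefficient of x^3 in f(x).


Apply Lagrange inversion: f = 4 x * phi(f) with phi(t) = 1/(1 - t), so
[x^n] f = 4^n * (1/n) [t^(n-1)] phi(t)^n = 4^n * (1/n) [t^(n-1)] (1 - t)^(-n) = 4^n * (1/n) C(2n - 2, n - 1) = 4^n * C_{n-1}.
For n = 3: C_2 = C(4, 2) / 3 = 6/3 = 2.
With the 4^3 = 64 factor, the coefficient is 64 * 2 = 128.

128
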